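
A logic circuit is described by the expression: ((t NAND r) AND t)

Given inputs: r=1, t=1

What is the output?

Substituting: ((1 NAND 1) AND 1)
= 0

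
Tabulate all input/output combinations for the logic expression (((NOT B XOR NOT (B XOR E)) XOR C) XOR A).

C | A | E | B | Output
----------------------
0 | 0 | 0 | 0 | 0
0 | 0 | 0 | 1 | 0
0 | 0 | 1 | 0 | 1
0 | 0 | 1 | 1 | 1
0 | 1 | 0 | 0 | 1
0 | 1 | 0 | 1 | 1
0 | 1 | 1 | 0 | 0
0 | 1 | 1 | 1 | 0
1 | 0 | 0 | 0 | 1
1 | 0 | 0 | 1 | 1
1 | 0 | 1 | 0 | 0
1 | 0 | 1 | 1 | 0
1 | 1 | 0 | 0 | 0
1 | 1 | 0 | 1 | 0
1 | 1 | 1 | 0 | 1
1 | 1 | 1 | 1 | 1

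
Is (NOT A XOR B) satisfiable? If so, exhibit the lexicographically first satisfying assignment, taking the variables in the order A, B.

A=0, B=0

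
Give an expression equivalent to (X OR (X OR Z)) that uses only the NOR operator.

((X NOR ((X NOR Z) NOR (X NOR Z))) NOR (X NOR ((X NOR Z) NOR (X NOR Z))))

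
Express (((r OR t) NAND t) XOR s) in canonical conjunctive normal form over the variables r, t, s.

(r OR t OR NOT s) AND (r OR NOT t OR s) AND (NOT r OR t OR NOT s) AND (NOT r OR NOT t OR s)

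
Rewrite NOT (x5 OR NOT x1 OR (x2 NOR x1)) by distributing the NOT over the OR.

NOT x5 AND x1 AND NOT (x2 NOR x1)
De Morgan's: NOT(OR of terms) = AND of negations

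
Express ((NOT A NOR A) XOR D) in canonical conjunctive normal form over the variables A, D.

(A OR D) AND (NOT A OR D)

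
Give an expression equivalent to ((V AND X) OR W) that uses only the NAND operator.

((((V NAND X) NAND (V NAND X)) NAND ((V NAND X) NAND (V NAND X))) NAND (W NAND W))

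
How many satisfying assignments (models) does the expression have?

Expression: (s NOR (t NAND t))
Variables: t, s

Satisfying assignments: (1,0)
Count: 1 out of 4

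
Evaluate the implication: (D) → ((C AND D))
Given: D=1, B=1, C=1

Antecedent (D) = 1; consequent ((C AND D)) = 1.
1 → 1 = 1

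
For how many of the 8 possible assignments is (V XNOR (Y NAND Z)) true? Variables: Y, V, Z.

Satisfying assignments: (0,1,0), (0,1,1), (1,0,1), (1,1,0)
Count: 4 out of 8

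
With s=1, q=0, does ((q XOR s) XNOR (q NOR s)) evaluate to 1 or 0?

Substituting: ((0 XOR 1) XNOR (0 NOR 1))
= 0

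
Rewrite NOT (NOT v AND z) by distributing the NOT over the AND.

v OR NOT z
De Morgan's: NOT(AND of terms) = OR of negations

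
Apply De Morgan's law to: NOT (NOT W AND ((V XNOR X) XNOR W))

W OR NOT ((V XNOR X) XNOR W)
De Morgan's: NOT(AND of terms) = OR of negations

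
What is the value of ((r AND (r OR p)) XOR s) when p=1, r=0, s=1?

Substituting: ((0 AND (0 OR 1)) XOR 1)
= 1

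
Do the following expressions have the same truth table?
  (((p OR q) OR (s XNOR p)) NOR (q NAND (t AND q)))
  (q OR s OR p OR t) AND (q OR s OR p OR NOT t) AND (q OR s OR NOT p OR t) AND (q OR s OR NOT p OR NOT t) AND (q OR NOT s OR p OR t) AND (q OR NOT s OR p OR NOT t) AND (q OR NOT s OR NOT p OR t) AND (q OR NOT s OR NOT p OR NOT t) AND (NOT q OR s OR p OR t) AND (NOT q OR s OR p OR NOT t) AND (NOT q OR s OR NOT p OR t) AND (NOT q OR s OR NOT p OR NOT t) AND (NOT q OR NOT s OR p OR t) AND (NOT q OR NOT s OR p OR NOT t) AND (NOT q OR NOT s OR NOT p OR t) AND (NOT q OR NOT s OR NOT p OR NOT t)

Yes, they are equivalent — the two output columns agree on all 16 assignments:
q | s | p | t | Expression 1 | Expression 2
-------------------------------------------
0 | 0 | 0 | 0 | 0 | 0
0 | 0 | 0 | 1 | 0 | 0
0 | 0 | 1 | 0 | 0 | 0
0 | 0 | 1 | 1 | 0 | 0
0 | 1 | 0 | 0 | 0 | 0
0 | 1 | 0 | 1 | 0 | 0
0 | 1 | 1 | 0 | 0 | 0
0 | 1 | 1 | 1 | 0 | 0
1 | 0 | 0 | 0 | 0 | 0
1 | 0 | 0 | 1 | 0 | 0
1 | 0 | 1 | 0 | 0 | 0
1 | 0 | 1 | 1 | 0 | 0
1 | 1 | 0 | 0 | 0 | 0
1 | 1 | 0 | 1 | 0 | 0
1 | 1 | 1 | 0 | 0 | 0
1 | 1 | 1 | 1 | 0 | 0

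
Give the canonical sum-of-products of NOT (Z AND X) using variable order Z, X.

Σm(0, 1, 2) = (NOT Z AND NOT X) OR (NOT Z AND X) OR (Z AND NOT X)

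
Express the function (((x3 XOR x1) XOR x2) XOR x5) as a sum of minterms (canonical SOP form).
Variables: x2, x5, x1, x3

Σm(1, 2, 4, 7, 8, 11, 13, 14) = (NOT x2 AND NOT x5 AND NOT x1 AND x3) OR (NOT x2 AND NOT x5 AND x1 AND NOT x3) OR (NOT x2 AND x5 AND NOT x1 AND NOT x3) OR (NOT x2 AND x5 AND x1 AND x3) OR (x2 AND NOT x5 AND NOT x1 AND NOT x3) OR (x2 AND NOT x5 AND x1 AND x3) OR (x2 AND x5 AND NOT x1 AND x3) OR (x2 AND x5 AND x1 AND NOT x3)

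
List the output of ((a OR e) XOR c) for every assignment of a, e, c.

a | e | c | Output
------------------
0 | 0 | 0 | 0
0 | 0 | 1 | 1
0 | 1 | 0 | 1
0 | 1 | 1 | 0
1 | 0 | 0 | 1
1 | 0 | 1 | 0
1 | 1 | 0 | 1
1 | 1 | 1 | 0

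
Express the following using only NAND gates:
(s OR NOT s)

((s NAND s) NAND ((s NAND s) NAND (s NAND s)))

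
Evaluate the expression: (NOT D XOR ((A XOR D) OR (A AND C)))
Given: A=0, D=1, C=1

Substituting: (NOT 1 XOR ((0 XOR 1) OR (0 AND 1)))
= 1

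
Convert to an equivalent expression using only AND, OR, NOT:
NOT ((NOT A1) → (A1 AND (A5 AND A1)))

(NOT A1) AND NOT (A1 AND (A5 AND A1))
(Negated implication: NOT(A → B) = A AND NOT B)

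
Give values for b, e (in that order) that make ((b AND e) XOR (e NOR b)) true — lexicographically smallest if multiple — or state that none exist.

b=0, e=0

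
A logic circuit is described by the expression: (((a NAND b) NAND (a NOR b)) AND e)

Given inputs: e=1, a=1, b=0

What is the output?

Substituting: (((1 NAND 0) NAND (1 NOR 0)) AND 1)
= 1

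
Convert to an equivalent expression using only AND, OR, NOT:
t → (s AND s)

NOT t OR (s AND s)
(Implication elimination: A → B = NOT A OR B)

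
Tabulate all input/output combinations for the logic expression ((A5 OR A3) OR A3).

A3 | A5 | Output
----------------
0 | 0 | 0
0 | 1 | 1
1 | 0 | 1
1 | 1 | 1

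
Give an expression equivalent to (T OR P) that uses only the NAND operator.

((T NAND T) NAND (P NAND P))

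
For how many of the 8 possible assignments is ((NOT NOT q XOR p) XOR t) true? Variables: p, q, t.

Satisfying assignments: (0,0,1), (0,1,0), (1,0,0), (1,1,1)
Count: 4 out of 8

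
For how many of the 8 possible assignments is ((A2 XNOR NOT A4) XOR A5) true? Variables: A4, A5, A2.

Satisfying assignments: (0,0,1), (0,1,0), (1,0,0), (1,1,1)
Count: 4 out of 8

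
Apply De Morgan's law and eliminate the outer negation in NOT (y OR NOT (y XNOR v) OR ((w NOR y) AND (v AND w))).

NOT y AND (y XNOR v) AND NOT ((w NOR y) AND (v AND w))
De Morgan's: NOT(OR of terms) = AND of negations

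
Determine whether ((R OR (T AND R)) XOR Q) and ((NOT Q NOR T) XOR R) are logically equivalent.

No. Counterexample: with Q=1, R=0, T=1, Expression 1 = 1 but Expression 2 = 0.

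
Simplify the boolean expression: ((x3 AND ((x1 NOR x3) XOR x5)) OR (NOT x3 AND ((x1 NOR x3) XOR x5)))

By distribution ((E AND v) OR (E AND NOT v) = E):
= ((x1 NOR x3) XOR x5)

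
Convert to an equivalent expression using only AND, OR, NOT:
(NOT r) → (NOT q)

r OR (NOT q)
(Implication elimination: A → B = NOT A OR B)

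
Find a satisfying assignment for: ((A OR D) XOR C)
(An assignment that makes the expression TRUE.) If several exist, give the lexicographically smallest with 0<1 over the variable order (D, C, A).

D=0, C=0, A=1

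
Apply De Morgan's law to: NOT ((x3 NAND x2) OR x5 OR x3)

NOT (x3 NAND x2) AND NOT x5 AND NOT x3
De Morgan's: NOT(OR of terms) = AND of negations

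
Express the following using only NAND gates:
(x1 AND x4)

((x1 NAND x4) NAND (x1 NAND x4))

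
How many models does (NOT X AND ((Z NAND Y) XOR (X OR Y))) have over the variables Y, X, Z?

Satisfying assignments: (0,0,0), (0,0,1), (1,0,1)
Count: 3 out of 8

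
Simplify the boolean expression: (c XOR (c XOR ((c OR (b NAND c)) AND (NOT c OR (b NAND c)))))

By XOR self-cancellation ((E XOR v) XOR v = E) then distribution ((E OR v) AND (E OR NOT v) = E):
= (b NAND c)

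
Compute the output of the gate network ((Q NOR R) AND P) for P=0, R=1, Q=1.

Substituting: ((1 NOR 1) AND 0)
= 0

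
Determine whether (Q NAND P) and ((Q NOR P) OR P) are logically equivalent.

No. Counterexample: with P=0, Q=1, Expression 1 = 1 but Expression 2 = 0.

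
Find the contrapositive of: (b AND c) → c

Contrapositive: NOT c → NOT (b AND c)
Note: A statement and its contrapositive are logically equivalent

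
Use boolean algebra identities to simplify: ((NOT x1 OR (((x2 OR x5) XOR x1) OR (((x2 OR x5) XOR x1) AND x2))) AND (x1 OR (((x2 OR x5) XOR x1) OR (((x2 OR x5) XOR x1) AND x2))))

By distribution ((E OR v) AND (E OR NOT v) = E) then absorption (E OR (E AND v) = E):
= ((x2 OR x5) XOR x1)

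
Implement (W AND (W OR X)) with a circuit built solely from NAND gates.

((W NAND ((W NAND W) NAND (X NAND X))) NAND (W NAND ((W NAND W) NAND (X NAND X))))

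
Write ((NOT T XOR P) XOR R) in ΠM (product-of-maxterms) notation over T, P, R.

ΠM(1, 2, 4, 7) = (T OR P OR NOT R) AND (T OR NOT P OR R) AND (NOT T OR P OR R) AND (NOT T OR NOT P OR NOT R)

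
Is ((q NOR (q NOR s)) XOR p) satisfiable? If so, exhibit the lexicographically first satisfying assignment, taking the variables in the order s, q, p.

s=0, q=0, p=1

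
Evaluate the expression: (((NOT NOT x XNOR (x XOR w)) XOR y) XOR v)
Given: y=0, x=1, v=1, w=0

Substituting: (((NOT NOT 1 XNOR (1 XOR 0)) XOR 0) XOR 1)
= 0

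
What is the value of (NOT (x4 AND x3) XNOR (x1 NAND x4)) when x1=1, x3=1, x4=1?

Substituting: (NOT (1 AND 1) XNOR (1 NAND 1))
= 1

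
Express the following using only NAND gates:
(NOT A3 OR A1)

(((A3 NAND A3) NAND (A3 NAND A3)) NAND (A1 NAND A1))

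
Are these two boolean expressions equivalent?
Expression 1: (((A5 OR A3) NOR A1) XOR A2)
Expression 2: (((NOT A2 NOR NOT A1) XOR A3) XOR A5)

No. Counterexample: with A3=0, A1=0, A5=0, A2=0, Expression 1 = 1 but Expression 2 = 0.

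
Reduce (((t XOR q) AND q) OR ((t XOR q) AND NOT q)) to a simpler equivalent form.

By distribution ((E AND v) OR (E AND NOT v) = E):
= (t XOR q)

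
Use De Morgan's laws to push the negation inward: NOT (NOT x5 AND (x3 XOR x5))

x5 OR NOT (x3 XOR x5)
De Morgan's: NOT(AND of terms) = OR of negations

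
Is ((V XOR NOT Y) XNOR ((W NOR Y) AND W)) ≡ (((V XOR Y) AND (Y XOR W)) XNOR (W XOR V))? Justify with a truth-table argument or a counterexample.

No. Counterexample: with W=0, V=0, Y=0, Expression 1 = 0 but Expression 2 = 1.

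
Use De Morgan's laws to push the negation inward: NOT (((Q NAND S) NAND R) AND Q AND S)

NOT ((Q NAND S) NAND R) OR NOT Q OR NOT S
De Morgan's: NOT(AND of terms) = OR of negations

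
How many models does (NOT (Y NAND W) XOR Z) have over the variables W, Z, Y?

Satisfying assignments: (0,1,0), (0,1,1), (1,0,1), (1,1,0)
Count: 4 out of 8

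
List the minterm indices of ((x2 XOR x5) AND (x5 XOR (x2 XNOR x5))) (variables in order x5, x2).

Σm(2) = (x5 AND NOT x2)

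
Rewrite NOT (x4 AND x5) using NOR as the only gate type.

(((x4 NOR x4) NOR (x5 NOR x5)) NOR ((x4 NOR x4) NOR (x5 NOR x5)))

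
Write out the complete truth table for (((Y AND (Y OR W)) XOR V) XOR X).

W | V | X | Y | Output
----------------------
0 | 0 | 0 | 0 | 0
0 | 0 | 0 | 1 | 1
0 | 0 | 1 | 0 | 1
0 | 0 | 1 | 1 | 0
0 | 1 | 0 | 0 | 1
0 | 1 | 0 | 1 | 0
0 | 1 | 1 | 0 | 0
0 | 1 | 1 | 1 | 1
1 | 0 | 0 | 0 | 0
1 | 0 | 0 | 1 | 1
1 | 0 | 1 | 0 | 1
1 | 0 | 1 | 1 | 0
1 | 1 | 0 | 0 | 1
1 | 1 | 0 | 1 | 0
1 | 1 | 1 | 0 | 0
1 | 1 | 1 | 1 | 1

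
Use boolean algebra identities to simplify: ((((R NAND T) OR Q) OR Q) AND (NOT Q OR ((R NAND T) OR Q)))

By distribution ((E OR v) AND (E OR NOT v) = E):
= ((R NAND T) OR Q)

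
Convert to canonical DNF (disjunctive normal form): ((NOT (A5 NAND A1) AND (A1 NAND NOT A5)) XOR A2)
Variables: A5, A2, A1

(NOT A5 AND A2 AND NOT A1) OR (NOT A5 AND A2 AND A1) OR (A5 AND NOT A2 AND A1) OR (A5 AND A2 AND NOT A1)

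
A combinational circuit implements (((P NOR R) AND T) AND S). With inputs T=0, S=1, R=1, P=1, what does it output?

Substituting: (((1 NOR 1) AND 0) AND 1)
= 0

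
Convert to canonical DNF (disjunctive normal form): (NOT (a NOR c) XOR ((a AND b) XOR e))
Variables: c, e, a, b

(NOT c AND NOT e AND a AND NOT b) OR (NOT c AND e AND NOT a AND NOT b) OR (NOT c AND e AND NOT a AND b) OR (NOT c AND e AND a AND b) OR (c AND NOT e AND NOT a AND NOT b) OR (c AND NOT e AND NOT a AND b) OR (c AND NOT e AND a AND NOT b) OR (c AND e AND a AND b)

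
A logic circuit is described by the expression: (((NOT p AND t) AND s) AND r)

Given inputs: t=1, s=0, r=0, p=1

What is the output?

Substituting: (((NOT 1 AND 1) AND 0) AND 0)
= 0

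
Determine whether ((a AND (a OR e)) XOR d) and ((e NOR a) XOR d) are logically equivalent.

No. Counterexample: with e=0, d=0, a=0, Expression 1 = 0 but Expression 2 = 1.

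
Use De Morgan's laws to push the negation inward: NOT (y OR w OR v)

NOT y AND NOT w AND NOT v
De Morgan's: NOT(OR of terms) = AND of negations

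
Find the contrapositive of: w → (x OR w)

Contrapositive: NOT (x OR w) → NOT w
Note: A statement and its contrapositive are logically equivalent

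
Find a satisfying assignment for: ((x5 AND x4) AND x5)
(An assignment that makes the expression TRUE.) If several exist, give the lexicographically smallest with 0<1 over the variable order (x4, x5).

x4=1, x5=1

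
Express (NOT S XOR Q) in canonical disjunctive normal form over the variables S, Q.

(NOT S AND NOT Q) OR (S AND Q)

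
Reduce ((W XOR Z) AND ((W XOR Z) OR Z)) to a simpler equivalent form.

By absorption (E AND (E OR v) = E):
= (W XOR Z)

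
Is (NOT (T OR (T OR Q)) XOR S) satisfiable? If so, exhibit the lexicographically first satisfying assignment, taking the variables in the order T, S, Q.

T=0, S=0, Q=0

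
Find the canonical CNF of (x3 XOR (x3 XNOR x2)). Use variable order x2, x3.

(NOT x2 OR x3) AND (NOT x2 OR NOT x3)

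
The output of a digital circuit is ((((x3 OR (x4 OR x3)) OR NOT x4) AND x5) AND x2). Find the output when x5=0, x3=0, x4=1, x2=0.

Substituting: ((((0 OR (1 OR 0)) OR NOT 1) AND 0) AND 0)
= 0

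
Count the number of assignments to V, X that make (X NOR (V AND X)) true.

Satisfying assignments: (0,0), (1,0)
Count: 2 out of 4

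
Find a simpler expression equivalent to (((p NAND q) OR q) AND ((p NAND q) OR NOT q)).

By distribution ((E OR v) AND (E OR NOT v) = E):
= (p NAND q)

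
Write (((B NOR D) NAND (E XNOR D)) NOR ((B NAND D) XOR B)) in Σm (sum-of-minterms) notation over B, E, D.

Σm() = FALSE (no minterms)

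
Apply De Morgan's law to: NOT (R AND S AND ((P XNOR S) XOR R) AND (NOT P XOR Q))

NOT R OR NOT S OR NOT ((P XNOR S) XOR R) OR NOT (NOT P XOR Q)
De Morgan's: NOT(AND of terms) = OR of negations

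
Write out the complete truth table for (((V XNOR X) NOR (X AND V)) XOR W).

V | X | W | Output
------------------
0 | 0 | 0 | 0
0 | 0 | 1 | 1
0 | 1 | 0 | 1
0 | 1 | 1 | 0
1 | 0 | 0 | 1
1 | 0 | 1 | 0
1 | 1 | 0 | 0
1 | 1 | 1 | 1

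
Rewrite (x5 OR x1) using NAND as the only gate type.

((x5 NAND x5) NAND (x1 NAND x1))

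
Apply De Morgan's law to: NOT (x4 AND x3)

NOT x4 OR NOT x3
De Morgan's: NOT(AND of terms) = OR of negations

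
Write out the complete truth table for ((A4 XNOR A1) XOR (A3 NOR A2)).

A2 | A3 | A4 | A1 | Output
--------------------------
0 | 0 | 0 | 0 | 0
0 | 0 | 0 | 1 | 1
0 | 0 | 1 | 0 | 1
0 | 0 | 1 | 1 | 0
0 | 1 | 0 | 0 | 1
0 | 1 | 0 | 1 | 0
0 | 1 | 1 | 0 | 0
0 | 1 | 1 | 1 | 1
1 | 0 | 0 | 0 | 1
1 | 0 | 0 | 1 | 0
1 | 0 | 1 | 0 | 0
1 | 0 | 1 | 1 | 1
1 | 1 | 0 | 0 | 1
1 | 1 | 0 | 1 | 0
1 | 1 | 1 | 0 | 0
1 | 1 | 1 | 1 | 1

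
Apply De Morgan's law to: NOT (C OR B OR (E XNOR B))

NOT C AND NOT B AND NOT (E XNOR B)
De Morgan's: NOT(OR of terms) = AND of negations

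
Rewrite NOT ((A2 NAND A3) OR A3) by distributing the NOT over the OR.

NOT (A2 NAND A3) AND NOT A3
De Morgan's: NOT(OR of terms) = AND of negations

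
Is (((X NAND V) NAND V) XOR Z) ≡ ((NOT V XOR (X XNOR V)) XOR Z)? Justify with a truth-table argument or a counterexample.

No. Counterexample: with X=0, Z=0, V=0, Expression 1 = 1 but Expression 2 = 0.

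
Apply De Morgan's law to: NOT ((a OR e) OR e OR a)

NOT (a OR e) AND NOT e AND NOT a
De Morgan's: NOT(OR of terms) = AND of negations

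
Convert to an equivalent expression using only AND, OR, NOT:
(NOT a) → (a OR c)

a OR (a OR c)
(Implication elimination: A → B = NOT A OR B)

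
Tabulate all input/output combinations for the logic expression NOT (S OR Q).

Q | S | Output
--------------
0 | 0 | 1
0 | 1 | 0
1 | 0 | 0
1 | 1 | 0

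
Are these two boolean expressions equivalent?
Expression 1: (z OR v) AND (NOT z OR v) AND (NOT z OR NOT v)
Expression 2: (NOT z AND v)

Yes, they are equivalent — the two output columns agree on all 4 assignments:
z | v | Expression 1 | Expression 2
-----------------------------------
0 | 0 | 0 | 0
0 | 1 | 1 | 1
1 | 0 | 0 | 0
1 | 1 | 0 | 0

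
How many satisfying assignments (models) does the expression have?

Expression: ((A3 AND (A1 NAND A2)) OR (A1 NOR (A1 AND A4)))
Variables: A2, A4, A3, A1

Satisfying assignments: (0,0,0,0), (0,0,1,0), (0,0,1,1), (0,1,0,0), (0,1,1,0), (0,1,1,1), (1,0,0,0), (1,0,1,0), (1,1,0,0), (1,1,1,0)
Count: 10 out of 16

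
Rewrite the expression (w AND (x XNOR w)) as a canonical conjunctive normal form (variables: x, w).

(x OR w) AND (x OR NOT w) AND (NOT x OR w)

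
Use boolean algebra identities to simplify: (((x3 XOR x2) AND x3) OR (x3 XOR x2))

By absorption (E OR (E AND v) = E):
= (x3 XOR x2)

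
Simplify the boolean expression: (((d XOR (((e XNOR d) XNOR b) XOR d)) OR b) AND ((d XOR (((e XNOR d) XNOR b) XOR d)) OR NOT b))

By distribution ((E OR v) AND (E OR NOT v) = E) then XOR self-cancellation ((E XOR v) XOR v = E):
= ((e XNOR d) XNOR b)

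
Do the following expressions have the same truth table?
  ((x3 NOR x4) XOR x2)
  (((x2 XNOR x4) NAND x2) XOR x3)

No. Counterexample: with x2=0, x4=1, x3=0, Expression 1 = 0 but Expression 2 = 1.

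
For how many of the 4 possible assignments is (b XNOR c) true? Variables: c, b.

Satisfying assignments: (0,0), (1,1)
Count: 2 out of 4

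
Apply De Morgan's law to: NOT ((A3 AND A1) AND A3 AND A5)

NOT (A3 AND A1) OR NOT A3 OR NOT A5
De Morgan's: NOT(AND of terms) = OR of negations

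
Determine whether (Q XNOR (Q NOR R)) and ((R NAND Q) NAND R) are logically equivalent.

No. Counterexample: with Q=0, R=0, Expression 1 = 0 but Expression 2 = 1.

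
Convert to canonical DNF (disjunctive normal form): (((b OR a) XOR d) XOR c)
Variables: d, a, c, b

(NOT d AND NOT a AND NOT c AND b) OR (NOT d AND NOT a AND c AND NOT b) OR (NOT d AND a AND NOT c AND NOT b) OR (NOT d AND a AND NOT c AND b) OR (d AND NOT a AND NOT c AND NOT b) OR (d AND NOT a AND c AND b) OR (d AND a AND c AND NOT b) OR (d AND a AND c AND b)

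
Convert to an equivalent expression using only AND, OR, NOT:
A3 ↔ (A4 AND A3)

(A3 AND (A4 AND A3)) OR (NOT A3 AND NOT (A4 AND A3))
(Biconditional = both true or both false)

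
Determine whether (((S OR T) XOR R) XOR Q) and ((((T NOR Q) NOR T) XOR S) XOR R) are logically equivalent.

No. Counterexample: with Q=0, S=0, R=0, T=1, Expression 1 = 1 but Expression 2 = 0.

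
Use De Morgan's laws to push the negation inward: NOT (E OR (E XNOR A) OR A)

NOT E AND NOT (E XNOR A) AND NOT A
De Morgan's: NOT(OR of terms) = AND of negations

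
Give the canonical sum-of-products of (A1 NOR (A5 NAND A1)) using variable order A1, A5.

Σm() = FALSE (no minterms)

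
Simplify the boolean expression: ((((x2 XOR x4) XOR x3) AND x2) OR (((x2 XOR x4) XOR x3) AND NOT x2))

By distribution ((E AND v) OR (E AND NOT v) = E):
= ((x2 XOR x4) XOR x3)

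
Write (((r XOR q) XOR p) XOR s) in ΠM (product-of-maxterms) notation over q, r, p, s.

ΠM(0, 3, 5, 6, 9, 10, 12, 15) = (q OR r OR p OR s) AND (q OR r OR NOT p OR NOT s) AND (q OR NOT r OR p OR NOT s) AND (q OR NOT r OR NOT p OR s) AND (NOT q OR r OR p OR NOT s) AND (NOT q OR r OR NOT p OR s) AND (NOT q OR NOT r OR p OR s) AND (NOT q OR NOT r OR NOT p OR NOT s)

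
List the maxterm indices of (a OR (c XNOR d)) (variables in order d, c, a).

ΠM(2, 4) = (d OR NOT c OR a) AND (NOT d OR c OR a)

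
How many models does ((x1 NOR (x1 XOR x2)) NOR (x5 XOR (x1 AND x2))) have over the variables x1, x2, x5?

Satisfying assignments: (0,1,0), (1,0,0), (1,1,1)
Count: 3 out of 8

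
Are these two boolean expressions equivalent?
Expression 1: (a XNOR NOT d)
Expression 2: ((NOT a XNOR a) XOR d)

No. Counterexample: with d=0, a=1, Expression 1 = 1 but Expression 2 = 0.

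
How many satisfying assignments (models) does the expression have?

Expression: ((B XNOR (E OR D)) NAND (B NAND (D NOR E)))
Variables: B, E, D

Satisfying assignments: (0,0,1), (0,1,0), (0,1,1), (1,0,0)
Count: 4 out of 8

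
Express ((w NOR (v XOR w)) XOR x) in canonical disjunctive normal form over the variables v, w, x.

(NOT v AND NOT w AND NOT x) OR (NOT v AND w AND x) OR (v AND NOT w AND x) OR (v AND w AND x)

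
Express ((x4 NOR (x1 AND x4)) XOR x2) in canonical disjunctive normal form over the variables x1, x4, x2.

(NOT x1 AND NOT x4 AND NOT x2) OR (NOT x1 AND x4 AND x2) OR (x1 AND NOT x4 AND NOT x2) OR (x1 AND x4 AND x2)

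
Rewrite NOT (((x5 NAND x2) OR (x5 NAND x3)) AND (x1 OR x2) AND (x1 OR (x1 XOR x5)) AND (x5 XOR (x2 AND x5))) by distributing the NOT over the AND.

NOT ((x5 NAND x2) OR (x5 NAND x3)) OR NOT (x1 OR x2) OR NOT (x1 OR (x1 XOR x5)) OR NOT (x5 XOR (x2 AND x5))
De Morgan's: NOT(AND of terms) = OR of negations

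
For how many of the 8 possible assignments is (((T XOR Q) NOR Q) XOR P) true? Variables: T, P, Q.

Satisfying assignments: (0,0,0), (0,1,1), (1,1,0), (1,1,1)
Count: 4 out of 8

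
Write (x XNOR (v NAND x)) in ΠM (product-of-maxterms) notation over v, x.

ΠM(0, 2, 3) = (v OR x) AND (NOT v OR x) AND (NOT v OR NOT x)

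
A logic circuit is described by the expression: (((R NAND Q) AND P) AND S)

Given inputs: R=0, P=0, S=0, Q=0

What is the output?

Substituting: (((0 NAND 0) AND 0) AND 0)
= 0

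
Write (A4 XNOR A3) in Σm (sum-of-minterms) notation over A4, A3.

Σm(0, 3) = (NOT A4 AND NOT A3) OR (A4 AND A3)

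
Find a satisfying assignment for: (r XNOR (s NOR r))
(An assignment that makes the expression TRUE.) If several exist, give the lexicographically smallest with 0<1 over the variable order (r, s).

r=0, s=1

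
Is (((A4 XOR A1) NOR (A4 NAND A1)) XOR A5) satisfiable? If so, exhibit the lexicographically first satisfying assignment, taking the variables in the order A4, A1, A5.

A4=0, A1=0, A5=1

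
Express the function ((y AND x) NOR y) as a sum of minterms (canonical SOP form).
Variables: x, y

Σm(0, 2) = (NOT x AND NOT y) OR (x AND NOT y)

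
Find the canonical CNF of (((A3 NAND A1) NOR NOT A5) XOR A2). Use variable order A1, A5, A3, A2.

(A1 OR A5 OR A3 OR A2) AND (A1 OR A5 OR NOT A3 OR A2) AND (A1 OR NOT A5 OR A3 OR A2) AND (A1 OR NOT A5 OR NOT A3 OR A2) AND (NOT A1 OR A5 OR A3 OR A2) AND (NOT A1 OR A5 OR NOT A3 OR A2) AND (NOT A1 OR NOT A5 OR A3 OR A2) AND (NOT A1 OR NOT A5 OR NOT A3 OR NOT A2)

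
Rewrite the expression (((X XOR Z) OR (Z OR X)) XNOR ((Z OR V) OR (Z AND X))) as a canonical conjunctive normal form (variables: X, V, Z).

(X OR NOT V OR Z) AND (NOT X OR V OR Z)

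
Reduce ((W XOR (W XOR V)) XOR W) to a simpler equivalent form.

By XOR self-cancellation ((E XOR v) XOR v = E):
= (W XOR V)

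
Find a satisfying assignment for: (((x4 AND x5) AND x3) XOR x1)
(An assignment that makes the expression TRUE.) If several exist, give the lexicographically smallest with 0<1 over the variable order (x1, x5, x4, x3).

x1=0, x5=1, x4=1, x3=1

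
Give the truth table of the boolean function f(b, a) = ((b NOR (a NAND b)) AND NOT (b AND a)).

b | a | Output
--------------
0 | 0 | 0
0 | 1 | 0
1 | 0 | 0
1 | 1 | 0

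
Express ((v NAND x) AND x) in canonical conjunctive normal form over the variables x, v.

(x OR v) AND (x OR NOT v) AND (NOT x OR NOT v)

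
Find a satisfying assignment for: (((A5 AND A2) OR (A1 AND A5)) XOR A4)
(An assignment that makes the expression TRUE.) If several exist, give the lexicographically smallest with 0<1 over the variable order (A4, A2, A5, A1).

A4=0, A2=0, A5=1, A1=1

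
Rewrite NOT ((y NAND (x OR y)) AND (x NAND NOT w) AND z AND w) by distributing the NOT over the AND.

NOT (y NAND (x OR y)) OR NOT (x NAND NOT w) OR NOT z OR NOT w
De Morgan's: NOT(AND of terms) = OR of negations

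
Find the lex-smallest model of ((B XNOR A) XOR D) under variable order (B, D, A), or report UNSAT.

B=0, D=0, A=0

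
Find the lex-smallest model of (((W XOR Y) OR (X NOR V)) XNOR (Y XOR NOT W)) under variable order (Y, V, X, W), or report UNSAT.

Y=0, V=0, X=0, W=0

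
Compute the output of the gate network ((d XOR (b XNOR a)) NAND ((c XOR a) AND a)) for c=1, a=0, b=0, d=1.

Substituting: ((1 XOR (0 XNOR 0)) NAND ((1 XOR 0) AND 0))
= 1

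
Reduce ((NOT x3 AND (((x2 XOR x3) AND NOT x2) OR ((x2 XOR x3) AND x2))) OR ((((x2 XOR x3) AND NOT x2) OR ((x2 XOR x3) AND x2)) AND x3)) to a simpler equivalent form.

By distribution ((E AND v) OR (E AND NOT v) = E) then distribution ((E AND v) OR (E AND NOT v) = E):
= (x2 XOR x3)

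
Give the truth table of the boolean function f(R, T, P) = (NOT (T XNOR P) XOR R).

R | T | P | Output
------------------
0 | 0 | 0 | 0
0 | 0 | 1 | 1
0 | 1 | 0 | 1
0 | 1 | 1 | 0
1 | 0 | 0 | 1
1 | 0 | 1 | 0
1 | 1 | 0 | 0
1 | 1 | 1 | 1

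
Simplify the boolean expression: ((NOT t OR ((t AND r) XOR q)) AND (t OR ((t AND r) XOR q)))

By distribution ((E OR v) AND (E OR NOT v) = E):
= ((t AND r) XOR q)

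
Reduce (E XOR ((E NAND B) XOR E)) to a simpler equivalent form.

By XOR self-cancellation ((E XOR v) XOR v = E):
= (E NAND B)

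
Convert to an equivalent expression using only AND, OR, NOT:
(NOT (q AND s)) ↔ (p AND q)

((NOT (q AND s)) AND (p AND q)) OR ((q AND s) AND NOT (p AND q))
(Biconditional = both true or both false)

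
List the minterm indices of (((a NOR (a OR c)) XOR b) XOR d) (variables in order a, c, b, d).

Σm(0, 3, 5, 6, 9, 10, 13, 14) = (NOT a AND NOT c AND NOT b AND NOT d) OR (NOT a AND NOT c AND b AND d) OR (NOT a AND c AND NOT b AND d) OR (NOT a AND c AND b AND NOT d) OR (a AND NOT c AND NOT b AND d) OR (a AND NOT c AND b AND NOT d) OR (a AND c AND NOT b AND d) OR (a AND c AND b AND NOT d)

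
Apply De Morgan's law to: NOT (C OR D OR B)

NOT C AND NOT D AND NOT B
De Morgan's: NOT(OR of terms) = AND of negations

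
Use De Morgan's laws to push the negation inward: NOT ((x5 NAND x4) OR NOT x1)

NOT (x5 NAND x4) AND x1
De Morgan's: NOT(OR of terms) = AND of negations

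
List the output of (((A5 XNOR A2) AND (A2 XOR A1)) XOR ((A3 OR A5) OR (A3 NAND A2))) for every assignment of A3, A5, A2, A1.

A3 | A5 | A2 | A1 | Output
--------------------------
0 | 0 | 0 | 0 | 1
0 | 0 | 0 | 1 | 0
0 | 0 | 1 | 0 | 1
0 | 0 | 1 | 1 | 1
0 | 1 | 0 | 0 | 1
0 | 1 | 0 | 1 | 1
0 | 1 | 1 | 0 | 0
0 | 1 | 1 | 1 | 1
1 | 0 | 0 | 0 | 1
1 | 0 | 0 | 1 | 0
1 | 0 | 1 | 0 | 1
1 | 0 | 1 | 1 | 1
1 | 1 | 0 | 0 | 1
1 | 1 | 0 | 1 | 1
1 | 1 | 1 | 0 | 0
1 | 1 | 1 | 1 | 1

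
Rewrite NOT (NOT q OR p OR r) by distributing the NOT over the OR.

q AND NOT p AND NOT r
De Morgan's: NOT(OR of terms) = AND of negations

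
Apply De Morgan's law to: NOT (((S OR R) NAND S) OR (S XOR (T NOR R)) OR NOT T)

NOT ((S OR R) NAND S) AND NOT (S XOR (T NOR R)) AND T
De Morgan's: NOT(OR of terms) = AND of negations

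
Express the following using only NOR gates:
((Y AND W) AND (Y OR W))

((((Y NOR Y) NOR (W NOR W)) NOR ((Y NOR Y) NOR (W NOR W))) NOR (((Y NOR W) NOR (Y NOR W)) NOR ((Y NOR W) NOR (Y NOR W))))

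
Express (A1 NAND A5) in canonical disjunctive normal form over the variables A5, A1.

(NOT A5 AND NOT A1) OR (NOT A5 AND A1) OR (A5 AND NOT A1)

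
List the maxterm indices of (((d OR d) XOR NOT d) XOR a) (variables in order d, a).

ΠM(1, 3) = (d OR NOT a) AND (NOT d OR NOT a)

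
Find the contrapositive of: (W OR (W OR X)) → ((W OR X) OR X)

Contrapositive: NOT ((W OR X) OR X) → NOT (W OR (W OR X))
Note: A statement and its contrapositive are logically equivalent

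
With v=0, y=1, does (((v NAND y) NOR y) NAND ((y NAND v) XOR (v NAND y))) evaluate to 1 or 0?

Substituting: (((0 NAND 1) NOR 1) NAND ((1 NAND 0) XOR (0 NAND 1)))
= 1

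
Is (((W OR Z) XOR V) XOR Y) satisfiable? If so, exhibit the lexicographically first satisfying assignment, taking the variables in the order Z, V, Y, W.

Z=0, V=0, Y=0, W=1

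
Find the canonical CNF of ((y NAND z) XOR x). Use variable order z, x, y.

(z OR NOT x OR y) AND (z OR NOT x OR NOT y) AND (NOT z OR x OR NOT y) AND (NOT z OR NOT x OR y)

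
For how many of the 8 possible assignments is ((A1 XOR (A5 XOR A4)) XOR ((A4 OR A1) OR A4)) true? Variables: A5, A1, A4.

Satisfying assignments: (0,1,1), (1,0,0), (1,0,1), (1,1,0)
Count: 4 out of 8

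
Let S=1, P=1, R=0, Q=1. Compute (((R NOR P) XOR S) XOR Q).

Substituting: (((0 NOR 1) XOR 1) XOR 1)
= 0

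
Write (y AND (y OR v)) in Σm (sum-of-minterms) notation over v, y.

Σm(1, 3) = (NOT v AND y) OR (v AND y)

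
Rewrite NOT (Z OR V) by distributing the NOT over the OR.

NOT Z AND NOT V
De Morgan's: NOT(OR of terms) = AND of negations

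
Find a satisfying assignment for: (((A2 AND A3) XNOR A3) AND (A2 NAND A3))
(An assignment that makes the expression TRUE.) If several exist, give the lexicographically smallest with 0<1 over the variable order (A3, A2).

A3=0, A2=0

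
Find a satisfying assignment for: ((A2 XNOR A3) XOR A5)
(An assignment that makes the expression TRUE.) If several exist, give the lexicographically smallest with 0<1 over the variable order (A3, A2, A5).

A3=0, A2=0, A5=0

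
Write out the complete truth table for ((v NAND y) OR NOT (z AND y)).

z | v | y | Output
------------------
0 | 0 | 0 | 1
0 | 0 | 1 | 1
0 | 1 | 0 | 1
0 | 1 | 1 | 1
1 | 0 | 0 | 1
1 | 0 | 1 | 1
1 | 1 | 0 | 1
1 | 1 | 1 | 0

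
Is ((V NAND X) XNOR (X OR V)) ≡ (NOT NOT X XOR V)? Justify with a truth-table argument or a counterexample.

Yes, they are equivalent — the two output columns agree on all 4 assignments:
X | V | Expression 1 | Expression 2
-----------------------------------
0 | 0 | 0 | 0
0 | 1 | 1 | 1
1 | 0 | 1 | 1
1 | 1 | 0 | 0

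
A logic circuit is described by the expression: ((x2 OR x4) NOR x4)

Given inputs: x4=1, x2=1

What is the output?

Substituting: ((1 OR 1) NOR 1)
= 0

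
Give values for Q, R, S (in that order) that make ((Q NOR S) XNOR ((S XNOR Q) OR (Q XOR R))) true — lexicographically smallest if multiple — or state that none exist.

Q=0, R=0, S=0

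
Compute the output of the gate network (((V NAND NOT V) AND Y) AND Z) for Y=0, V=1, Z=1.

Substituting: (((1 NAND NOT 1) AND 0) AND 1)
= 0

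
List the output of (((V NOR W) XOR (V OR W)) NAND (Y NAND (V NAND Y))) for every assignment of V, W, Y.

V | W | Y | Output
------------------
0 | 0 | 0 | 0
0 | 0 | 1 | 1
0 | 1 | 0 | 0
0 | 1 | 1 | 1
1 | 0 | 0 | 0
1 | 0 | 1 | 0
1 | 1 | 0 | 0
1 | 1 | 1 | 0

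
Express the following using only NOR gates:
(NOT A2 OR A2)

(((A2 NOR A2) NOR A2) NOR ((A2 NOR A2) NOR A2))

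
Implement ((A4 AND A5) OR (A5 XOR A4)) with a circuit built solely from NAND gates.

((((A4 NAND A5) NAND (A4 NAND A5)) NAND ((A4 NAND A5) NAND (A4 NAND A5))) NAND (((A5 NAND (A5 NAND A4)) NAND (A4 NAND (A5 NAND A4))) NAND ((A5 NAND (A5 NAND A4)) NAND (A4 NAND (A5 NAND A4)))))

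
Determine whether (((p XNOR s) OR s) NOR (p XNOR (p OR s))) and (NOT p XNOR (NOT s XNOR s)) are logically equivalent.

No. Counterexample: with p=1, s=0, Expression 1 = 0 but Expression 2 = 1.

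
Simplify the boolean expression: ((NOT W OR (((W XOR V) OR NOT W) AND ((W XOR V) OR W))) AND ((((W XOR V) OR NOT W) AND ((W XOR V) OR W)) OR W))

By distribution ((E OR v) AND (E OR NOT v) = E) then distribution ((E OR v) AND (E OR NOT v) = E):
= (W XOR V)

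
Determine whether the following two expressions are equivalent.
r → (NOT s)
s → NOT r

Yes, Contrapositive is always equivalent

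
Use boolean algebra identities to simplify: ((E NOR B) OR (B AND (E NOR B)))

By absorption (E OR (E AND v) = E):
= (E NOR B)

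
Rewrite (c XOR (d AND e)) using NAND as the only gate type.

((c NAND (c NAND ((d NAND e) NAND (d NAND e)))) NAND (((d NAND e) NAND (d NAND e)) NAND (c NAND ((d NAND e) NAND (d NAND e)))))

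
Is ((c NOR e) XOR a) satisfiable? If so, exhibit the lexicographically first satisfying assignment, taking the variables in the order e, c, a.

e=0, c=0, a=0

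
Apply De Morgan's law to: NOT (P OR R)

NOT P AND NOT R
De Morgan's: NOT(OR of terms) = AND of negations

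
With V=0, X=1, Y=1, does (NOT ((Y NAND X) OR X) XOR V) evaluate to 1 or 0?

Substituting: (NOT ((1 NAND 1) OR 1) XOR 0)
= 0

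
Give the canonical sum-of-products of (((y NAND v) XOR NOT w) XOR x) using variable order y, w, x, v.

Σm(2, 3, 4, 5, 9, 10, 12, 15) = (NOT y AND NOT w AND x AND NOT v) OR (NOT y AND NOT w AND x AND v) OR (NOT y AND w AND NOT x AND NOT v) OR (NOT y AND w AND NOT x AND v) OR (y AND NOT w AND NOT x AND v) OR (y AND NOT w AND x AND NOT v) OR (y AND w AND NOT x AND NOT v) OR (y AND w AND x AND v)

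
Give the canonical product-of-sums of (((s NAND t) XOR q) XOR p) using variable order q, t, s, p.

ΠM(1, 3, 5, 6, 8, 10, 12, 15) = (q OR t OR s OR NOT p) AND (q OR t OR NOT s OR NOT p) AND (q OR NOT t OR s OR NOT p) AND (q OR NOT t OR NOT s OR p) AND (NOT q OR t OR s OR p) AND (NOT q OR t OR NOT s OR p) AND (NOT q OR NOT t OR s OR p) AND (NOT q OR NOT t OR NOT s OR NOT p)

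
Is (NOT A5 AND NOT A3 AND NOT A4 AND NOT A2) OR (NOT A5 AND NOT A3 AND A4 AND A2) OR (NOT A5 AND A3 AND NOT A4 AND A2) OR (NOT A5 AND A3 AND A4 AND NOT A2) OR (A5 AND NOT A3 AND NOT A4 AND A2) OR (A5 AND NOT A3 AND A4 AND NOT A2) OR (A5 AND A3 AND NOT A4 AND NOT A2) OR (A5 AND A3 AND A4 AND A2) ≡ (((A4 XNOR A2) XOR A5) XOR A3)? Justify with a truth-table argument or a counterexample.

Yes, they are equivalent — the two output columns agree on all 16 assignments:
A5 | A3 | A4 | A2 | Expression 1 | Expression 2
-----------------------------------------------
0 | 0 | 0 | 0 | 1 | 1
0 | 0 | 0 | 1 | 0 | 0
0 | 0 | 1 | 0 | 0 | 0
0 | 0 | 1 | 1 | 1 | 1
0 | 1 | 0 | 0 | 0 | 0
0 | 1 | 0 | 1 | 1 | 1
0 | 1 | 1 | 0 | 1 | 1
0 | 1 | 1 | 1 | 0 | 0
1 | 0 | 0 | 0 | 0 | 0
1 | 0 | 0 | 1 | 1 | 1
1 | 0 | 1 | 0 | 1 | 1
1 | 0 | 1 | 1 | 0 | 0
1 | 1 | 0 | 0 | 1 | 1
1 | 1 | 0 | 1 | 0 | 0
1 | 1 | 1 | 0 | 0 | 0
1 | 1 | 1 | 1 | 1 | 1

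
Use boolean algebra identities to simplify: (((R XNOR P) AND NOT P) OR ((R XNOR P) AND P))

By distribution ((E AND v) OR (E AND NOT v) = E):
= (R XNOR P)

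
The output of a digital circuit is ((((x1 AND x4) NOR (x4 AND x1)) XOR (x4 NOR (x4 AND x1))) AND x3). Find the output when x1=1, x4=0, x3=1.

Substituting: ((((1 AND 0) NOR (0 AND 1)) XOR (0 NOR (0 AND 1))) AND 1)
= 0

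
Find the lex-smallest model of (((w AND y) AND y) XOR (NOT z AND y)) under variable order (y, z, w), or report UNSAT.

y=1, z=0, w=0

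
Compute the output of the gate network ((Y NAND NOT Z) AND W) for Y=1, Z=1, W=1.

Substituting: ((1 NAND NOT 1) AND 1)
= 1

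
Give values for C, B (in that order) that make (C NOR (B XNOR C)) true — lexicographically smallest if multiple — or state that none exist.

C=0, B=1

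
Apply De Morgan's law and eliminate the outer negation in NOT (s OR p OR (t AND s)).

NOT s AND NOT p AND NOT (t AND s)
De Morgan's: NOT(OR of terms) = AND of negations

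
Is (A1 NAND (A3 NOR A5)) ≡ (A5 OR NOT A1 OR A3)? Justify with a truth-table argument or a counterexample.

Yes, they are equivalent — the two output columns agree on all 8 assignments:
A5 | A1 | A3 | Expression 1 | Expression 2
------------------------------------------
0 | 0 | 0 | 1 | 1
0 | 0 | 1 | 1 | 1
0 | 1 | 0 | 0 | 0
0 | 1 | 1 | 1 | 1
1 | 0 | 0 | 1 | 1
1 | 0 | 1 | 1 | 1
1 | 1 | 0 | 1 | 1
1 | 1 | 1 | 1 | 1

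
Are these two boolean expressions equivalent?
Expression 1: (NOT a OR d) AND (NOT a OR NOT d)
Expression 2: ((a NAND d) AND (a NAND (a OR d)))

Yes, they are equivalent — the two output columns agree on all 4 assignments:
a | d | Expression 1 | Expression 2
-----------------------------------
0 | 0 | 1 | 1
0 | 1 | 1 | 1
1 | 0 | 0 | 0
1 | 1 | 0 | 0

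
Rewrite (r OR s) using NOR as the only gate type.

((r NOR s) NOR (r NOR s))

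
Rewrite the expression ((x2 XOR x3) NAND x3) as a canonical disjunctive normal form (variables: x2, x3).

(NOT x2 AND NOT x3) OR (x2 AND NOT x3) OR (x2 AND x3)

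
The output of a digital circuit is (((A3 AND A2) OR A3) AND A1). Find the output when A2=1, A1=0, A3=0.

Substituting: (((0 AND 1) OR 0) AND 0)
= 0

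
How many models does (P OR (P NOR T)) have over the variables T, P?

Satisfying assignments: (0,0), (0,1), (1,1)
Count: 3 out of 4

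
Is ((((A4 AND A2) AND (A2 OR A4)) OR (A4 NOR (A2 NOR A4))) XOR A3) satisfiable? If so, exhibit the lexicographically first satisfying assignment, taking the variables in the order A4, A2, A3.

A4=0, A2=0, A3=1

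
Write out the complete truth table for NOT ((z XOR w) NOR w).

z | w | Output
--------------
0 | 0 | 0
0 | 1 | 1
1 | 0 | 1
1 | 1 | 1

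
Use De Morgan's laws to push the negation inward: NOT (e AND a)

NOT e OR NOT a
De Morgan's: NOT(AND of terms) = OR of negations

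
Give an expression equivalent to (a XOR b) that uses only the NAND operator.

((a NAND (a NAND b)) NAND (b NAND (a NAND b)))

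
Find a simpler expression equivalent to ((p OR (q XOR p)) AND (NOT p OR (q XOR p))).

By distribution ((E OR v) AND (E OR NOT v) = E):
= (q XOR p)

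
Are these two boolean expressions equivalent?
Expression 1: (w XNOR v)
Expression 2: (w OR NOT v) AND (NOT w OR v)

Yes, they are equivalent — the two output columns agree on all 4 assignments:
w | v | Expression 1 | Expression 2
-----------------------------------
0 | 0 | 1 | 1
0 | 1 | 0 | 0
1 | 0 | 0 | 0
1 | 1 | 1 | 1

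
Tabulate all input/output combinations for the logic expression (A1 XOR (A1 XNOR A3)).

A3 | A1 | Output
----------------
0 | 0 | 1
0 | 1 | 1
1 | 0 | 0
1 | 1 | 0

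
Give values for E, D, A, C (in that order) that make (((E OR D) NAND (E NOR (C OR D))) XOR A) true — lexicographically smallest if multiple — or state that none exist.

E=0, D=0, A=0, C=0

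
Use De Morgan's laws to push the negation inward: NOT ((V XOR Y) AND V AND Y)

NOT (V XOR Y) OR NOT V OR NOT Y
De Morgan's: NOT(AND of terms) = OR of negations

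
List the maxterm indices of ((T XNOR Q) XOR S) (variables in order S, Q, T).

ΠM(1, 2, 4, 7) = (S OR Q OR NOT T) AND (S OR NOT Q OR T) AND (NOT S OR Q OR T) AND (NOT S OR NOT Q OR NOT T)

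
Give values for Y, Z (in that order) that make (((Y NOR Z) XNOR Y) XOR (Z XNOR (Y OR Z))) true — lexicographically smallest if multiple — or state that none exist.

Y=0, Z=0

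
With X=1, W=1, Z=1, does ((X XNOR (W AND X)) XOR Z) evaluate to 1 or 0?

Substituting: ((1 XNOR (1 AND 1)) XOR 1)
= 0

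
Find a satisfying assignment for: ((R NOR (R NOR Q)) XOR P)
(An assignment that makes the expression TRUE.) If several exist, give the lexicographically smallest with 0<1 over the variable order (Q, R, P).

Q=0, R=0, P=1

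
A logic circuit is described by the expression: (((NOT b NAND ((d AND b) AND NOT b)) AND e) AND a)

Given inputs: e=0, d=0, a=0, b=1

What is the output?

Substituting: (((NOT 1 NAND ((0 AND 1) AND NOT 1)) AND 0) AND 0)
= 0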